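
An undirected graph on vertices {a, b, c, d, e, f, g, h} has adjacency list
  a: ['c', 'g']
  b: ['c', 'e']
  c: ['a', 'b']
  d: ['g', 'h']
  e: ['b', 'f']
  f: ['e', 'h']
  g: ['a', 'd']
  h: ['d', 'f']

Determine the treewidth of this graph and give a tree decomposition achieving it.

Each bag holds 3 vertices, so the decomposition has width 2, which upper-bounds the treewidth. For the lower bound, G contains the cycle c–a–g–d–h–f–e–b–c, so G is not a forest; only forests have treewidth ≤ 1, hence tw(G) ≥ 2. Combining the bounds, tw(G) = 2.

Treewidth 2.
One such decomposition:
Bags: B1 = {a, c, g}  B2 = {c, d, g}  B3 = {c, d, h}  B4 = {c, f, h}  B5 = {c, e, f}  B6 = {b, c, e}
Tree: B1–B2, B2–B3, B3–B4, B4–B5, B5–B6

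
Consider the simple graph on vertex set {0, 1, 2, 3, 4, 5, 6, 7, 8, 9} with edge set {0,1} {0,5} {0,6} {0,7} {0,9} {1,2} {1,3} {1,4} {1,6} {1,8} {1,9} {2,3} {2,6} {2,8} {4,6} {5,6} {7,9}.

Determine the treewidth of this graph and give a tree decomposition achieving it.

Each bag holds 3 vertices, so the decomposition has width 2, which upper-bounds the treewidth. On the other hand G contains the 3-clique {0, 1, 9}. A clique must lie in a single bag of any decomposition, so no decomposition can have width below 2. Combining the bounds, tw(G) = 2.

Treewidth 2.
Bags: B1 = {1, 2, 6}  B2 = {0, 1, 6}  B3 = {1, 4, 6}  B4 = {0, 1, 9}  B5 = {0, 7, 9}  B6 = {0, 5, 6}  B7 = {1, 2, 8}  B8 = {1, 2, 3}
Tree: B1–B2, B2–B3, B2–B4, B4–B5, B2–B6, B1–B7, B1–B8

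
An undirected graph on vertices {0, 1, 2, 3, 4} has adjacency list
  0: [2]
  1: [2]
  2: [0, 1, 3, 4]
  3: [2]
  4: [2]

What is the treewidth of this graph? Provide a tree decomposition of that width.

Treewidth 1.
Bags: B1 = {0, 2}  B2 = {2, 3}  B3 = {1, 2}  B4 = {2, 4}
Tree: B1–B2, B2–B3, B2–B4

Each bag holds 2 vertices, so the decomposition has width 1, which upper-bounds the treewidth. G has an edge, so its treewidth is at least 1. The upper and lower bounds meet at 1, so that is the treewidth.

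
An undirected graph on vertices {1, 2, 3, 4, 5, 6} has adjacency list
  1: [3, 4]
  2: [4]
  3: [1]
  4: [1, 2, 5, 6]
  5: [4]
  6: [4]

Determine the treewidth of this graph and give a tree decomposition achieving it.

Treewidth 1.
Bags: B1 = {2, 4}  B2 = {1, 4}  B3 = {4, 5}  B4 = {4, 6}  B5 = {1, 3}
Tree: B1–B2, B1–B3, B3–B4, B2–B5

Each bag holds 2 vertices, so the decomposition has width 1, which upper-bounds the treewidth. Since G has at least one edge (e.g. 4–2), it is not an edgeless graph, so tw(G) ≥ 1. The upper and lower bounds meet at 1, so that is the treewidth.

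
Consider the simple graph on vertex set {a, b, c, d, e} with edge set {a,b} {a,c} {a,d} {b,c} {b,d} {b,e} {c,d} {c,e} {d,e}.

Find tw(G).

A width-3 tree decomposition is:
Bags: B1 = {a, b, c, d}  B2 = {b, c, d, e}
Tree: B1–B2
The largest bag has 4 vertices, giving width 3; this decomposition certifies tw(G) ≤ 3. For the lower bound, the 4 vertices {b, c, d, e} are pairwise adjacent, and any tree decomposition puts a clique entirely inside one bag — forcing width ≥ 3. Hence tw(G) = 3 exactly.

3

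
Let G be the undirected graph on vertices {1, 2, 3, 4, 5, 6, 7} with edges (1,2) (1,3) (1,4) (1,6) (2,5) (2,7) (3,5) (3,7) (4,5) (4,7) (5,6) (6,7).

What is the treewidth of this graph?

A width-3 tree decomposition is:
Bags: B1 = {1, 3, 5, 7}  B2 = {1, 2, 5, 7}  B3 = {1, 5, 6, 7}  B4 = {1, 4, 5, 7}
Tree: B1–B2, B2–B3, B3–B4
The largest bag has 4 vertices, giving width 3; this decomposition certifies tw(G) ≤ 3. For the lower bound: the 4 vertex sets {1,3}, {2,5}, {7}, {6} are disjoint, each induces a connected subgraph, and every pair is joined by at least one edge of G. Contracting each set to a single vertex therefore yields K_{4} as a minor, and since treewidth is minor-monotone, tw(G) ≥ tw(K_{4}) = 3. Combining the bounds, tw(G) = 3.

3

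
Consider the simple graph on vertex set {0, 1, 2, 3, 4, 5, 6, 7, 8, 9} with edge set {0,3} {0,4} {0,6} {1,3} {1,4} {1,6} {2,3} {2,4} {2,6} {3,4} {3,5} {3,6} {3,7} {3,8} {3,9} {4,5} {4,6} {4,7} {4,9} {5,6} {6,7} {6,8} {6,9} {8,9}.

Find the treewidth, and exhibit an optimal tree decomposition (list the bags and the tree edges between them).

Each bag holds 4 vertices, so the decomposition has width 3, which upper-bounds the treewidth. On the other hand G contains the 4-clique {3, 6, 8, 9}. A clique must lie in a single bag of any decomposition, so no decomposition can have width below 3. Hence tw(G) = 3 exactly.

Treewidth 3.
One such decomposition:
Bags: B1 = {3, 4, 6, 9}  B2 = {1, 3, 4, 6}  B3 = {3, 4, 5, 6}  B4 = {3, 4, 6, 7}  B5 = {2, 3, 4, 6}  B6 = {3, 6, 8, 9}  B7 = {0, 3, 4, 6}
Tree: B1–B2, B1–B3, B2–B4, B3–B5, B1–B6, B4–B7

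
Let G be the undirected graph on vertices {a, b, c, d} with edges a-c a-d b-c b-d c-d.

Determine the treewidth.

A width-2 tree decomposition is:
Bags: B1 = {a, c, d}  B2 = {b, c, d}
Tree: B1–B2
Each bag holds 3 vertices, so the decomposition has width 2, which upper-bounds the treewidth. Conversely, {a, c, d} is a clique of size 3, and the vertices of any clique must share a bag in every tree decomposition; so some bag has ≥ 3 vertices and tw(G) ≥ 2. The upper and lower bounds meet at 2, so that is the treewidth.

2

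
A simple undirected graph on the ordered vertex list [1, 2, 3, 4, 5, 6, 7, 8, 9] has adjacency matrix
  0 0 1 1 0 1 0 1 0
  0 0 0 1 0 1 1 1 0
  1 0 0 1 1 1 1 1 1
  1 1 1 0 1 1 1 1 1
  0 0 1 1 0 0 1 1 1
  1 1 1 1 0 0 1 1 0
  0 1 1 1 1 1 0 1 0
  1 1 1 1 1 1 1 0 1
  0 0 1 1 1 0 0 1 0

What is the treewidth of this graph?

4

A width-4 tree decomposition is:
Bags: B1 = {2, 4, 6, 7, 8}  B2 = {3, 4, 6, 7, 8}  B3 = {1, 3, 4, 6, 8}  B4 = {3, 4, 5, 7, 8}  B5 = {3, 4, 5, 8, 9}
Tree: B1–B2, B2–B3, B2–B4, B4–B5
Each bag holds 5 vertices, so the decomposition has width 4, which upper-bounds the treewidth. On the other hand G contains the 5-clique {2, 4, 6, 7, 8}. A clique must lie in a single bag of any decomposition, so no decomposition can have width below 4. Therefore the treewidth is 4.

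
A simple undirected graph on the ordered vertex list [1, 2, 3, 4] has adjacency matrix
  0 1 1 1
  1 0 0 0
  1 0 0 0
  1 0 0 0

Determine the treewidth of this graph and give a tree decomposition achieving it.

Each bag holds 2 vertices, so the decomposition has width 1, which upper-bounds the treewidth. Since G has at least one edge (e.g. 1–2), it is not an edgeless graph, so tw(G) ≥ 1. Hence tw(G) = 1 exactly.

Treewidth 1.
Bags: B1 = {1, 2}  B2 = {1, 4}  B3 = {1, 3}
Tree: B1–B2, B2–B3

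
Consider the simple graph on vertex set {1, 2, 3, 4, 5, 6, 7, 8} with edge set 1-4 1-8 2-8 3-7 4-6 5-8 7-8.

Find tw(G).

1

A width-1 tree decomposition is:
Bags: B1 = {1, 8}  B2 = {2, 8}  B3 = {7, 8}  B4 = {1, 4}  B5 = {5, 8}  B6 = {3, 7}  B7 = {4, 6}
Tree: B1–B2, B2–B3, B1–B4, B1–B5, B3–B6, B4–B7
Each bag holds 2 vertices, so the decomposition has width 1, which upper-bounds the treewidth. Since G has at least one edge (e.g. 8–1), it is not an edgeless graph, so tw(G) ≥ 1. Combining the bounds, tw(G) = 1.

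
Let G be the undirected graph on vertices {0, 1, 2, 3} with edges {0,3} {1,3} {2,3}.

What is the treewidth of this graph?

A width-1 tree decomposition is:
Bags: B1 = {0, 3}  B2 = {1, 3}  B3 = {2, 3}
Tree: B1–B2, B2–B3
Every bag has size at most 2, so the width is 2 − 1 = 1 and tw(G) ≤ 1. Any graph with an edge has treewidth ≥ 1, and G has the edge 3–0. Therefore the treewidth is 1.

1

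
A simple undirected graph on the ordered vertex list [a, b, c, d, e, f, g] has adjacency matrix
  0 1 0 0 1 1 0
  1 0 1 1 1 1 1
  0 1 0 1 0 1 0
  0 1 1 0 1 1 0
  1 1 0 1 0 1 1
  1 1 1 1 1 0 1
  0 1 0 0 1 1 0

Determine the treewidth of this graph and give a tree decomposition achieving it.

Treewidth 3.
One such decomposition:
Bags: B1 = {b, d, e, f}  B2 = {b, c, d, f}  B3 = {a, b, e, f}  B4 = {b, e, f, g}
Tree: B1–B2, B1–B3, B3–B4

Every bag has size at most 4, so the width is 4 − 1 = 3 and tw(G) ≤ 3. Conversely, {b, d, e, f} is a clique of size 4, and the vertices of any clique must share a bag in every tree decomposition; so some bag has ≥ 4 vertices and tw(G) ≥ 3. Combining the bounds, tw(G) = 3.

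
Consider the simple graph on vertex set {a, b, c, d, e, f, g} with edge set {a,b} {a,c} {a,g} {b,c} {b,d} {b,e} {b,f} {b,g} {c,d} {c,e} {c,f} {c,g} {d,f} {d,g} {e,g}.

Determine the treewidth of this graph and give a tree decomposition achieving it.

Treewidth 3.
One optimal decomposition is:
Bags: B1 = {a, b, c, g}  B2 = {b, c, d, g}  B3 = {b, c, e, g}  B4 = {b, c, d, f}
Tree: B1–B2, B2–B3, B2–B4

Each bag holds 4 vertices, so the decomposition has width 3, which upper-bounds the treewidth. Conversely, {b, c, d, g} is a clique of size 4, and the vertices of any clique must share a bag in every tree decomposition; so some bag has ≥ 4 vertices and tw(G) ≥ 3. Therefore the treewidth is 3.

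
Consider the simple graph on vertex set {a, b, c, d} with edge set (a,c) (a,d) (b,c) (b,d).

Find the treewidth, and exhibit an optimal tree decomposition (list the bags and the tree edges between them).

Treewidth 2.
One optimal decomposition is:
Bags: B1 = {a, c, d}  B2 = {b, c, d}
Tree: B1–B2

The largest bag has 3 vertices, giving width 2; this decomposition certifies tw(G) ≤ 2. For the lower bound, G contains the cycle d–a–c–b–d, so G is not a forest; only forests have treewidth ≤ 1, hence tw(G) ≥ 2. The upper and lower bounds meet at 2, so that is the treewidth.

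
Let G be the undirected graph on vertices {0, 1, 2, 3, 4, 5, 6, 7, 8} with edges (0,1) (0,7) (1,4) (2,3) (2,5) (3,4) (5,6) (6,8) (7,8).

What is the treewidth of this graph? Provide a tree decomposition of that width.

The largest bag has 3 vertices, giving width 2; this decomposition certifies tw(G) ≤ 2. For the lower bound, G contains the cycle 7–0–1–4–3–2–5–6–8–7, so G is not a forest; only forests have treewidth ≤ 1, hence tw(G) ≥ 2. Hence tw(G) = 2 exactly.

Treewidth 2.
One such decomposition:
Bags: B1 = {0, 1, 7}  B2 = {1, 4, 7}  B3 = {3, 4, 7}  B4 = {2, 3, 7}  B5 = {2, 5, 7}  B6 = {5, 6, 7}  B7 = {6, 7, 8}
Tree: B1–B2, B2–B3, B3–B4, B4–B5, B5–B6, B6–B7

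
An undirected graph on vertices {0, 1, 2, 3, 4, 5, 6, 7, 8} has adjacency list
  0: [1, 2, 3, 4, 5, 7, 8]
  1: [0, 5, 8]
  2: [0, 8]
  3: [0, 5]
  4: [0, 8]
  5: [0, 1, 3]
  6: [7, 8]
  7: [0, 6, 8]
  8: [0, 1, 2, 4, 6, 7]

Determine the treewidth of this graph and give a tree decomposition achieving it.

Treewidth 2.
One optimal decomposition is:
Bags: B1 = {0, 1, 5}  B2 = {0, 1, 8}  B3 = {0, 7, 8}  B4 = {6, 7, 8}  B5 = {0, 4, 8}  B6 = {0, 3, 5}  B7 = {0, 2, 8}
Tree: B1–B2, B2–B3, B3–B4, B3–B5, B1–B6, B2–B7

Each bag holds 3 vertices, so the decomposition has width 2, which upper-bounds the treewidth. For the lower bound, the 3 vertices {0, 1, 8} are pairwise adjacent, and any tree decomposition puts a clique entirely inside one bag — forcing width ≥ 2. Therefore the treewidth is 2.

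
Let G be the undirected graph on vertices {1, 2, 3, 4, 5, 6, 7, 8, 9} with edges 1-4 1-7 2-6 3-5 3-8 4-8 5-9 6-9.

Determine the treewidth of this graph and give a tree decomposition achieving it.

Every bag has size at most 2, so the width is 2 − 1 = 1 and tw(G) ≤ 1. G has an edge, so its treewidth is at least 1. The upper and lower bounds meet at 1, so that is the treewidth.

Treewidth 1.
Bags: B1 = {2, 6}  B2 = {6, 9}  B3 = {5, 9}  B4 = {3, 5}  B5 = {3, 8}  B6 = {4, 8}  B7 = {1, 4}  B8 = {1, 7}
Tree: B1–B2, B2–B3, B3–B4, B4–B5, B5–B6, B6–B7, B7–B8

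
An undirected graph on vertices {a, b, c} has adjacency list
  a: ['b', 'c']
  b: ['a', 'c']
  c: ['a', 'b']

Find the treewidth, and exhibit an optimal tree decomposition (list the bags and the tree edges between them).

Treewidth 2.
One such decomposition:
Bags: B1 = {a, b, c}
Tree: (single bag)

With just one bag of size 3, the width is 3 − 1 = 2, so tw(G) ≤ 2. On the other hand G contains the 3-clique {a, b, c}. A clique must lie in a single bag of any decomposition, so no decomposition can have width below 2. Therefore the treewidth is 2.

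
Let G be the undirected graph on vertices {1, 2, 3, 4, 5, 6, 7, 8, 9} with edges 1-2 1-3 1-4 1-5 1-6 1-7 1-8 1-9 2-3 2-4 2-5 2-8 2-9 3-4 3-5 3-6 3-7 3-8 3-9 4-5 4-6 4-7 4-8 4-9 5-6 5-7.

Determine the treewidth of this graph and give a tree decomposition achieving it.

Every bag has size at most 5, so the width is 5 − 1 = 4 and tw(G) ≤ 4. On the other hand G contains the 5-clique {1, 2, 3, 4, 8}. A clique must lie in a single bag of any decomposition, so no decomposition can have width below 4. The upper and lower bounds meet at 4, so that is the treewidth.

Treewidth 4.
One optimal decomposition is:
Bags: B1 = {1, 2, 3, 4, 5}  B2 = {1, 3, 4, 5, 7}  B3 = {1, 2, 3, 4, 9}  B4 = {1, 3, 4, 5, 6}  B5 = {1, 2, 3, 4, 8}
Tree: B1–B2, B1–B3, B1–B4, B1–B5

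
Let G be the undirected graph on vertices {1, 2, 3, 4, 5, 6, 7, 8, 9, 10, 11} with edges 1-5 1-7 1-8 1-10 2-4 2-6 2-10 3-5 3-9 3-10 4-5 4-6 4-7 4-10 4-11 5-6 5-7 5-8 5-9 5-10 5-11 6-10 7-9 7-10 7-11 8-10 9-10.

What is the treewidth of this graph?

3

A width-3 tree decomposition is:
Bags: B1 = {4, 5, 7, 10}  B2 = {4, 5, 6, 10}  B3 = {2, 4, 6, 10}  B4 = {5, 7, 9, 10}  B5 = {4, 5, 7, 11}  B6 = {1, 5, 7, 10}  B7 = {1, 5, 8, 10}  B8 = {3, 5, 9, 10}
Tree: B1–B2, B2–B3, B1–B4, B1–B5, B4–B6, B6–B7, B4–B8
Every bag has size at most 4, so the width is 4 − 1 = 3 and tw(G) ≤ 3. For the lower bound, the 4 vertices {2, 4, 6, 10} are pairwise adjacent, and any tree decomposition puts a clique entirely inside one bag — forcing width ≥ 3. Therefore the treewidth is 3.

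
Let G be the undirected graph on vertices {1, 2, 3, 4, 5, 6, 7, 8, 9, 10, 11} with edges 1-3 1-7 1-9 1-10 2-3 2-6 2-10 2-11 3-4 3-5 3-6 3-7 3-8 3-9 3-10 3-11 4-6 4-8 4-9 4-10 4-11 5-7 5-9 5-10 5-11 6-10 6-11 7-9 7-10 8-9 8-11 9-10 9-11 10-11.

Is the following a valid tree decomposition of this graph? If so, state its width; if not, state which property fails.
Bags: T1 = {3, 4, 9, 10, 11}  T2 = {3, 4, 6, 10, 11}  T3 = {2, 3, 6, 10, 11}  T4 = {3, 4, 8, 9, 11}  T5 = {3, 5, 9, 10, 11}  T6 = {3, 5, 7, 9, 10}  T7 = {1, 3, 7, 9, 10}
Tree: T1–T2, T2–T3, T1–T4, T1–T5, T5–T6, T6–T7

Yes; width 4.

Checking the three conditions: (i) the bags cover all of {1, 2, 3, 4, 5, 6, 7, 8, 9, 10, 11}; (ii) for each edge, some bag contains both endpoints; (iii) the bags containing any fixed vertex form a subtree. All hold, so the decomposition is valid with width 5 − 1 = 4.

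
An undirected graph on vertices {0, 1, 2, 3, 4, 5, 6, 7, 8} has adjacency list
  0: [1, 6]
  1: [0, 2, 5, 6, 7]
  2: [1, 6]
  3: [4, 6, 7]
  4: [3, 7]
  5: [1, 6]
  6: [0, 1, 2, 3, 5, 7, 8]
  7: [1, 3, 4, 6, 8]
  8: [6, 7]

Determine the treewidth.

A width-2 tree decomposition is:
Bags: B1 = {3, 4, 7}  B2 = {3, 6, 7}  B3 = {1, 6, 7}  B4 = {1, 5, 6}  B5 = {1, 2, 6}  B6 = {6, 7, 8}  B7 = {0, 1, 6}
Tree: B1–B2, B2–B3, B3–B4, B4–B5, B3–B6, B4–B7
Each bag holds 3 vertices, so the decomposition has width 2, which upper-bounds the treewidth. Conversely, {3, 4, 7} is a clique of size 3, and the vertices of any clique must share a bag in every tree decomposition; so some bag has ≥ 3 vertices and tw(G) ≥ 2. The upper and lower bounds meet at 2, so that is the treewidth.

2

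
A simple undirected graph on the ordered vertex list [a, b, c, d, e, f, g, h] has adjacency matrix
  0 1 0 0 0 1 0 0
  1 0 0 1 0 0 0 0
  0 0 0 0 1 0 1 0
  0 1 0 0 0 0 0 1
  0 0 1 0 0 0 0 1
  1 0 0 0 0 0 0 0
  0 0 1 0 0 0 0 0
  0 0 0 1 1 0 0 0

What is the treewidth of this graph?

1

A width-1 tree decomposition is:
Bags: B1 = {a, f}  B2 = {a, b}  B3 = {b, d}  B4 = {d, h}  B5 = {e, h}  B6 = {c, e}  B7 = {c, g}
Tree: B1–B2, B2–B3, B3–B4, B4–B5, B5–B6, B6–B7
Each bag holds 2 vertices, so the decomposition has width 1, which upper-bounds the treewidth. G has an edge, so its treewidth is at least 1. The upper and lower bounds meet at 1, so that is the treewidth.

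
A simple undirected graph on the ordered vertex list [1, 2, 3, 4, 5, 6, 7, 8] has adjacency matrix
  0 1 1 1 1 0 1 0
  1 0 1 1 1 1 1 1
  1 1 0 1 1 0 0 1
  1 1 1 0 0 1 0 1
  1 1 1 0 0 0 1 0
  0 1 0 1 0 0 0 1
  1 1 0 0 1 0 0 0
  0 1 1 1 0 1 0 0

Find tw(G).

3

A width-3 tree decomposition is:
Bags: B1 = {2, 4, 6, 8}  B2 = {2, 3, 4, 8}  B3 = {1, 2, 3, 4}  B4 = {1, 2, 3, 5}  B5 = {1, 2, 5, 7}
Tree: B1–B2, B2–B3, B3–B4, B4–B5
The largest bag has 4 vertices, giving width 3; this decomposition certifies tw(G) ≤ 3. On the other hand G contains the 4-clique {2, 3, 4, 8}. A clique must lie in a single bag of any decomposition, so no decomposition can have width below 3. Combining the bounds, tw(G) = 3.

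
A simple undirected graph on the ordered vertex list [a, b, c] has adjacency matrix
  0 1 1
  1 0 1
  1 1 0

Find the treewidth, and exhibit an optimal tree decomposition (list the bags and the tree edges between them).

With just one bag of size 3, the width is 3 − 1 = 2, so tw(G) ≤ 2. On the other hand G contains the 3-clique {a, b, c}. A clique must lie in a single bag of any decomposition, so no decomposition can have width below 2. Hence tw(G) = 2 exactly.

Treewidth 2.
Bags: B1 = {a, b, c}
Tree: (single bag)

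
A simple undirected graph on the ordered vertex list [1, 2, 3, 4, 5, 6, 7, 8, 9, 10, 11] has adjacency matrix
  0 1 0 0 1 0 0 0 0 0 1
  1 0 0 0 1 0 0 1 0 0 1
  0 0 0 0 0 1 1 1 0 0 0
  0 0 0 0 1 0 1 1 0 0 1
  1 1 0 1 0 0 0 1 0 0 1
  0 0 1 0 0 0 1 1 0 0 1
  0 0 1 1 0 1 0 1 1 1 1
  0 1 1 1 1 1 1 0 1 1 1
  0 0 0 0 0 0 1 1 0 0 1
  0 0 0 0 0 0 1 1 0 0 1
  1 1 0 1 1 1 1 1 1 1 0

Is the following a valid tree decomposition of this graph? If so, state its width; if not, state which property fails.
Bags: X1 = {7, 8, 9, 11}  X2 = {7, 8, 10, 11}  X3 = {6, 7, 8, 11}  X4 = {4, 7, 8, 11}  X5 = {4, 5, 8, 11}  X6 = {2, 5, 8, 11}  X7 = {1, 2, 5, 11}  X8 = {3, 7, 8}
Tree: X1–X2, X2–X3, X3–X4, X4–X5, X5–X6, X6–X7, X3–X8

No — edge (6,3) lies in no bag.

A tree decomposition must satisfy three properties: every vertex lies in some bag; for every edge, both endpoints lie together in some bag; and for every vertex, the bags containing it form a connected subtree. Here edge (6,3) lies in no bag, so the decomposition is invalid.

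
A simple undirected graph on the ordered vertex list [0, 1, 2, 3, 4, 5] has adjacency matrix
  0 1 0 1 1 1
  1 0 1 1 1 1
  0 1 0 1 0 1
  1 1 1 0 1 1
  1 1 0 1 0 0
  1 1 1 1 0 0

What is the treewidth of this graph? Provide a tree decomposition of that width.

Each bag holds 4 vertices, so the decomposition has width 3, which upper-bounds the treewidth. On the other hand G contains the 4-clique {0, 1, 3, 4}. A clique must lie in a single bag of any decomposition, so no decomposition can have width below 3. Hence tw(G) = 3 exactly.

Treewidth 3.
One such decomposition:
Bags: B1 = {1, 2, 3, 5}  B2 = {0, 1, 3, 5}  B3 = {0, 1, 3, 4}
Tree: B1–B2, B2–B3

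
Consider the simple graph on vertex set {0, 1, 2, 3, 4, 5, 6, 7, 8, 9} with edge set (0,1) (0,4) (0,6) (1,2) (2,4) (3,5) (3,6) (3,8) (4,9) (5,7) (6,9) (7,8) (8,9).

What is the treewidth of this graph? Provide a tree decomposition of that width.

Treewidth 2.
One optimal decomposition is:
Bags: B1 = {5, 7, 8}  B2 = {3, 5, 8}  B3 = {3, 8, 9}  B4 = {3, 6, 9}  B5 = {4, 6, 9}  B6 = {0, 4, 6}  B7 = {0, 2, 4}  B8 = {0, 1, 2}
Tree: B1–B2, B2–B3, B3–B4, B4–B5, B5–B6, B6–B7, B7–B8

Each bag holds 3 vertices, so the decomposition has width 2, which upper-bounds the treewidth. For the lower bound, G contains the cycle 7–5–3–8–7, so G is not a forest; only forests have treewidth ≤ 1, hence tw(G) ≥ 2. Combining the bounds, tw(G) = 2.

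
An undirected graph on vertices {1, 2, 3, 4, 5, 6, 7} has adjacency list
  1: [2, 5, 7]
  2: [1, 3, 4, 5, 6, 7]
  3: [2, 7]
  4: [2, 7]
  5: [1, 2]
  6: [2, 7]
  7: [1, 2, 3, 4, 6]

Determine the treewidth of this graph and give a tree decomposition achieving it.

Treewidth 2.
One such decomposition:
Bags: B1 = {2, 3, 7}  B2 = {1, 2, 7}  B3 = {2, 6, 7}  B4 = {1, 2, 5}  B5 = {2, 4, 7}
Tree: B1–B2, B1–B3, B2–B4, B2–B5

The largest bag has 3 vertices, giving width 2; this decomposition certifies tw(G) ≤ 2. On the other hand G contains the 3-clique {1, 2, 5}. A clique must lie in a single bag of any decomposition, so no decomposition can have width below 2. Therefore the treewidth is 2.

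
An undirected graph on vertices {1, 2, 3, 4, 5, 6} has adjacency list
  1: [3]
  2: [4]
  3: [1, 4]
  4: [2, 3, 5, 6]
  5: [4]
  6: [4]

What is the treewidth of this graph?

1

A width-1 tree decomposition is:
Bags: B1 = {3, 4}  B2 = {4, 6}  B3 = {4, 5}  B4 = {2, 4}  B5 = {1, 3}
Tree: B1–B2, B2–B3, B1–B4, B1–B5
Every bag has size at most 2, so the width is 2 − 1 = 1 and tw(G) ≤ 1. Any graph with an edge has treewidth ≥ 1, and G has the edge 4–3. Therefore the treewidth is 1.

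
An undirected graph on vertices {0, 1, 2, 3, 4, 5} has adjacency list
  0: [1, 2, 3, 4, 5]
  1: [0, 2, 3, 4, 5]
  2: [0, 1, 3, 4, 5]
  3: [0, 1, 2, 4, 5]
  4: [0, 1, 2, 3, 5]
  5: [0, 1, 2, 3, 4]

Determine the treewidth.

A width-5 tree decomposition is:
Bags: B1 = {0, 1, 2, 3, 4, 5}
Tree: (single bag)
A single bag containing all 6 vertices is trivially a valid decomposition of width 5. Conversely, {0, 1, 2, 3, 4, 5} is a clique of size 6, and the vertices of any clique must share a bag in every tree decomposition; so some bag has ≥ 6 vertices and tw(G) ≥ 5. Therefore the treewidth is 5.

5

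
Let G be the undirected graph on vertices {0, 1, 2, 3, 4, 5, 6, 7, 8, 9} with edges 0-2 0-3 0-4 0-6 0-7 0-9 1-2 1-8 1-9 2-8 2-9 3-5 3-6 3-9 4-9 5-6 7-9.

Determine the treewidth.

2

A width-2 tree decomposition is:
Bags: B1 = {0, 3, 9}  B2 = {0, 7, 9}  B3 = {0, 3, 6}  B4 = {0, 2, 9}  B5 = {0, 4, 9}  B6 = {1, 2, 9}  B7 = {3, 5, 6}  B8 = {1, 2, 8}
Tree: B1–B2, B1–B3, B2–B4, B1–B5, B4–B6, B3–B7, B6–B8
Each bag holds 3 vertices, so the decomposition has width 2, which upper-bounds the treewidth. Conversely, {0, 2, 9} is a clique of size 3, and the vertices of any clique must share a bag in every tree decomposition; so some bag has ≥ 3 vertices and tw(G) ≥ 2. Combining the bounds, tw(G) = 2.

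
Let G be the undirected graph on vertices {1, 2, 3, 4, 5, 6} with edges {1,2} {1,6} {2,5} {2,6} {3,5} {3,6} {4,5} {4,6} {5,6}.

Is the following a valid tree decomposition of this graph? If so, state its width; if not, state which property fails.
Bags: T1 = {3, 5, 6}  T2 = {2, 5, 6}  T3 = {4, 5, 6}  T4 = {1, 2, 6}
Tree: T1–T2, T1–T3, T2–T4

Yes; width 2.

Vertex coverage: the bags together contain {1, 2, 3, 4, 5, 6}, the full vertex set. Edge coverage: each edge of G has both endpoints in at least one bag. Running intersection: for every vertex, the bags containing it form a connected subtree. All three properties hold, so this is a valid tree decomposition of width max|bag| − 1 = 2, and hence tw(G) ≤ 2.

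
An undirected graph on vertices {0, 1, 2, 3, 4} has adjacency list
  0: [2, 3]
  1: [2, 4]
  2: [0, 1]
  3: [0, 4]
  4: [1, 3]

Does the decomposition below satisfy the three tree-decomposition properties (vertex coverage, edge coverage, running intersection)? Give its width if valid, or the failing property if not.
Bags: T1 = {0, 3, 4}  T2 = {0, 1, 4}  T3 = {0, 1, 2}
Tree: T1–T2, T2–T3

Yes; width 2.

Vertex coverage: the bags together contain {0, 1, 2, 3, 4}, the full vertex set. Edge coverage: each edge of G has both endpoints in at least one bag. Running intersection: for every vertex, the bags containing it form a connected subtree. All three properties hold, so this is a valid tree decomposition of width max|bag| − 1 = 2, and hence tw(G) ≤ 2.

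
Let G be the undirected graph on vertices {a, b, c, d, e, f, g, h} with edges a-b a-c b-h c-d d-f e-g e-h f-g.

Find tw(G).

A width-2 tree decomposition is:
Bags: B1 = {e, f, g}  B2 = {e, f, h}  B3 = {b, f, h}  B4 = {a, b, f}  B5 = {a, c, f}  B6 = {c, d, f}
Tree: B1–B2, B2–B3, B3–B4, B4–B5, B5–B6
Every bag has size at most 3, so the width is 3 − 1 = 2 and tw(G) ≤ 2. The edges f–g–e–h–b–a–c–d–f form a cycle, so G is not a tree and its treewidth is at least 2. Hence tw(G) = 2 exactly.

2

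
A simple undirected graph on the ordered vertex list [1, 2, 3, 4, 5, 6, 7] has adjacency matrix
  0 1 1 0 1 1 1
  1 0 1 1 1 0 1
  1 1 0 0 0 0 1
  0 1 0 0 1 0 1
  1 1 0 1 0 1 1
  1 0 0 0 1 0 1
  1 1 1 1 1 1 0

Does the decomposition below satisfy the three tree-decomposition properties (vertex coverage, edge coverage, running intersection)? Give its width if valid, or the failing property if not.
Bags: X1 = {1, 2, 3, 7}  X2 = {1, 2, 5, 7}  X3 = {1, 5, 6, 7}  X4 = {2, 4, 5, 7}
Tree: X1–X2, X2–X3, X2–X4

Yes; width 3.

Vertex coverage: the bags together contain {1, 2, 3, 4, 5, 6, 7}, the full vertex set. Edge coverage: each edge of G has both endpoints in at least one bag. Running intersection: for every vertex, the bags containing it form a connected subtree. All three properties hold, so this is a valid tree decomposition of width max|bag| − 1 = 3, and hence tw(G) ≤ 3.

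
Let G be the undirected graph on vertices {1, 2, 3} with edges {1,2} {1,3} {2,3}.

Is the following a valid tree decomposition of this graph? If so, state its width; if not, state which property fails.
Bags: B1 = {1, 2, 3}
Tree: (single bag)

Yes; width 2.

Vertex coverage: the bags together contain {1, 2, 3}, the full vertex set. Edge coverage: each edge of G has both endpoints in at least one bag. Running intersection: for every vertex, the bags containing it form a connected subtree. All three properties hold, so this is a valid tree decomposition of width max|bag| − 1 = 2, and hence tw(G) ≤ 2.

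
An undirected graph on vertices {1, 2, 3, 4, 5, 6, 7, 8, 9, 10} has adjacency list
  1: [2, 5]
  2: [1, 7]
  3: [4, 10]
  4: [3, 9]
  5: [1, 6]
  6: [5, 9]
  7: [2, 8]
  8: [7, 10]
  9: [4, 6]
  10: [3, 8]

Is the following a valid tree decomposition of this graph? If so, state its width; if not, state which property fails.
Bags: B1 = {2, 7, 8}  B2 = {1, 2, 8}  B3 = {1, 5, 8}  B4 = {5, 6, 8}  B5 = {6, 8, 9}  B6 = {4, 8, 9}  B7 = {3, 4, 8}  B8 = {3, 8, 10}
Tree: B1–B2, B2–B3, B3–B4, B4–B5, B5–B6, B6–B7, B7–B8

Yes; width 2.

Every vertex of G appears in some bag (union = {1, 2, 3, 4, 5, 6, 7, 8, 9, 10}); every edge is covered by a bag; and for each vertex v the set of bags containing v is connected in the bag tree. The decomposition is therefore valid. The largest bag has 3 vertices, so the width is 2.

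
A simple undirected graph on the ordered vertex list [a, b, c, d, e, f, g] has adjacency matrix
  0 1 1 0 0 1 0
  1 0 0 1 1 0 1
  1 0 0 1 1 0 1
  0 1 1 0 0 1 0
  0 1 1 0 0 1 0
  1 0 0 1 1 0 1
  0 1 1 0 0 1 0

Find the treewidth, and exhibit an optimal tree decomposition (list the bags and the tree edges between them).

Each bag holds 4 vertices, so the decomposition has width 3, which upper-bounds the treewidth. For the lower bound: the 4 vertex sets {a,f}, {b,d}, {c}, {e} are disjoint, each induces a connected subgraph, and every pair is joined by at least one edge of G. Contracting each set to a single vertex therefore yields K_{4} as a minor, and since treewidth is minor-monotone, tw(G) ≥ tw(K_{4}) = 3. Therefore the treewidth is 3.

Treewidth 3.
Bags: B1 = {a, b, c, f}  B2 = {b, c, d, f}  B3 = {b, c, e, f}  B4 = {b, c, f, g}
Tree: B1–B2, B2–B3, B3–B4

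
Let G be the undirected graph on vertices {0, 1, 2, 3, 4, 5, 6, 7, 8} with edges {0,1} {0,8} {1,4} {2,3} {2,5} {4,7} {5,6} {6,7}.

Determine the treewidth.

A width-1 tree decomposition is:
Bags: B1 = {0, 8}  B2 = {0, 1}  B3 = {1, 4}  B4 = {4, 7}  B5 = {6, 7}  B6 = {5, 6}  B7 = {2, 5}  B8 = {2, 3}
Tree: B1–B2, B2–B3, B3–B4, B4–B5, B5–B6, B6–B7, B7–B8
The largest bag has 2 vertices, giving width 1; this decomposition certifies tw(G) ≤ 1. Any graph with an edge has treewidth ≥ 1, and G has the edge 8–0. Hence tw(G) = 1 exactly.

1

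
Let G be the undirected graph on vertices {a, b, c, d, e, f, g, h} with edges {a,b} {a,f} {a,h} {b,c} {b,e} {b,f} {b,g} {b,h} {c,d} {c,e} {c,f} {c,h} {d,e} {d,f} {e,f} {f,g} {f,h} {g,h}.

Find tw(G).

A width-3 tree decomposition is:
Bags: B1 = {b, c, e, f}  B2 = {c, d, e, f}  B3 = {b, c, f, h}  B4 = {a, b, f, h}  B5 = {b, f, g, h}
Tree: B1–B2, B1–B3, B3–B4, B4–B5
The largest bag has 4 vertices, giving width 3; this decomposition certifies tw(G) ≤ 3. Conversely, {c, d, e, f} is a clique of size 4, and the vertices of any clique must share a bag in every tree decomposition; so some bag has ≥ 4 vertices and tw(G) ≥ 3. Therefore the treewidth is 3.

3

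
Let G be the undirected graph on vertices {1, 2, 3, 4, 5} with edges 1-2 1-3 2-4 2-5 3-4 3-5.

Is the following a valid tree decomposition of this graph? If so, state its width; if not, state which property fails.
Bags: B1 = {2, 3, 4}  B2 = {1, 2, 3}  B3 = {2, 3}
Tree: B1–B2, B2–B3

No — vertex 5 appears in no bag.

A tree decomposition must satisfy three properties: every vertex lies in some bag; for every edge, both endpoints lie together in some bag; and for every vertex, the bags containing it form a connected subtree. Here vertex 5 appears in no bag, so the decomposition is invalid.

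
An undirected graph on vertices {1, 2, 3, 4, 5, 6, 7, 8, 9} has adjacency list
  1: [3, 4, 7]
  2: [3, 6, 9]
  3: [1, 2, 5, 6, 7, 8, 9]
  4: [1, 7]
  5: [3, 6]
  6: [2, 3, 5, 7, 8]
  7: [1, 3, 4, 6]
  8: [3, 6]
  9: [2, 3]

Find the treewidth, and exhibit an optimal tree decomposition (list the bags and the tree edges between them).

Treewidth 2.
One such decomposition:
Bags: B1 = {2, 3, 6}  B2 = {3, 6, 7}  B3 = {3, 5, 6}  B4 = {3, 6, 8}  B5 = {2, 3, 9}  B6 = {1, 3, 7}  B7 = {1, 4, 7}
Tree: B1–B2, B2–B3, B1–B4, B1–B5, B2–B6, B6–B7

The largest bag has 3 vertices, giving width 2; this decomposition certifies tw(G) ≤ 2. Conversely, {1, 3, 7} is a clique of size 3, and the vertices of any clique must share a bag in every tree decomposition; so some bag has ≥ 3 vertices and tw(G) ≥ 2. Hence tw(G) = 2 exactly.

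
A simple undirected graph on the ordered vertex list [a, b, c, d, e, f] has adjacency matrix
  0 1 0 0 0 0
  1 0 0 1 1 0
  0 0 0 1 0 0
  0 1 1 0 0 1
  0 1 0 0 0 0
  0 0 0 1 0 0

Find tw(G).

1

A width-1 tree decomposition is:
Bags: B1 = {b, d}  B2 = {a, b}  B3 = {b, e}  B4 = {c, d}  B5 = {d, f}
Tree: B1–B2, B1–B3, B1–B4, B4–B5
Each bag holds 2 vertices, so the decomposition has width 1, which upper-bounds the treewidth. Any graph with an edge has treewidth ≥ 1, and G has the edge b–d. Therefore the treewidth is 1.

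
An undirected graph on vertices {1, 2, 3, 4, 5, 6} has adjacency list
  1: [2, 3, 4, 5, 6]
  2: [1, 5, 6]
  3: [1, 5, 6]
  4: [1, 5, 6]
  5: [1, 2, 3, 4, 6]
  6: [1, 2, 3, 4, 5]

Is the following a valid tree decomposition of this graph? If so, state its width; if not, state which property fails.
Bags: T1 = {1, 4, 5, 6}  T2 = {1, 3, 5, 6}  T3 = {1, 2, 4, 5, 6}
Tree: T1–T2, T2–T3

No — bags containing vertex 4 are not connected in the tree.

A tree decomposition must satisfy three properties: every vertex lies in some bag; for every edge, both endpoints lie together in some bag; and for every vertex, the bags containing it form a connected subtree. Here bags containing vertex 4 are not connected in the tree, so the decomposition is invalid.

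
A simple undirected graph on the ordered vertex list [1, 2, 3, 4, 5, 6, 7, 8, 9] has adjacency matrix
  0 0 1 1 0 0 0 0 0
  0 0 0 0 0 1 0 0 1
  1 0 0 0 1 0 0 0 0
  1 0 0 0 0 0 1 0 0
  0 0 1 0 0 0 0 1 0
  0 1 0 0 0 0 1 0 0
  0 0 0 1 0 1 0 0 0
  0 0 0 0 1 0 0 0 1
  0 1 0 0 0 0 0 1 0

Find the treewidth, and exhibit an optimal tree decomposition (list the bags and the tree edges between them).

Treewidth 2.
One such decomposition:
Bags: B1 = {5, 8, 9}  B2 = {2, 5, 9}  B3 = {2, 5, 6}  B4 = {5, 6, 7}  B5 = {4, 5, 7}  B6 = {1, 4, 5}  B7 = {1, 3, 5}
Tree: B1–B2, B2–B3, B3–B4, B4–B5, B5–B6, B6–B7

Each bag holds 3 vertices, so the decomposition has width 2, which upper-bounds the treewidth. Since 5–8–9–2–6–7–4–1–3–5 is a cycle in G, G is not acyclic. Forests are exactly the graphs of treewidth ≤ 1, so tw(G) ≥ 2. Therefore the treewidth is 2.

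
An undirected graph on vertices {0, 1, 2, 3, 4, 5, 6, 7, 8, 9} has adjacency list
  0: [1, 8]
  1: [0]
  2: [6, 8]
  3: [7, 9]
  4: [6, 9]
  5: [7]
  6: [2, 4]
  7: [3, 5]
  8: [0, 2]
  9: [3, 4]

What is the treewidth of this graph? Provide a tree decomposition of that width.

Treewidth 1.
One optimal decomposition is:
Bags: B1 = {0, 1}  B2 = {0, 8}  B3 = {2, 8}  B4 = {2, 6}  B5 = {4, 6}  B6 = {4, 9}  B7 = {3, 9}  B8 = {3, 7}  B9 = {5, 7}
Tree: B1–B2, B2–B3, B3–B4, B4–B5, B5–B6, B6–B7, B7–B8, B8–B9

Every bag has size at most 2, so the width is 2 − 1 = 1 and tw(G) ≤ 1. G has an edge, so its treewidth is at least 1. The upper and lower bounds meet at 1, so that is the treewidth.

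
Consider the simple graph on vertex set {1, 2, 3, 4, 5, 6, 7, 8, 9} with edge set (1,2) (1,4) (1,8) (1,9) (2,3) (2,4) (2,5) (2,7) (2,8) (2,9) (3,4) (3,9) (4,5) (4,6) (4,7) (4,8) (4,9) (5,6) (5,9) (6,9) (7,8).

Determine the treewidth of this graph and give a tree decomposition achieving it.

Treewidth 3.
One optimal decomposition is:
Bags: B1 = {2, 3, 4, 9}  B2 = {1, 2, 4, 9}  B3 = {1, 2, 4, 8}  B4 = {2, 4, 5, 9}  B5 = {4, 5, 6, 9}  B6 = {2, 4, 7, 8}
Tree: B1–B2, B2–B3, B1–B4, B4–B5, B3–B6

Each bag holds 4 vertices, so the decomposition has width 3, which upper-bounds the treewidth. For the lower bound, the 4 vertices {1, 2, 4, 8} are pairwise adjacent, and any tree decomposition puts a clique entirely inside one bag — forcing width ≥ 3. Combining the bounds, tw(G) = 3.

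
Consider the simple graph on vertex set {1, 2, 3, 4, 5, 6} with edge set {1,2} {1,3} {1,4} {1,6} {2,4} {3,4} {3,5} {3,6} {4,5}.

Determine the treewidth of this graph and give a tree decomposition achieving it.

Treewidth 2.
Bags: B1 = {1, 3, 4}  B2 = {3, 4, 5}  B3 = {1, 2, 4}  B4 = {1, 3, 6}
Tree: B1–B2, B1–B3, B1–B4

Each bag holds 3 vertices, so the decomposition has width 2, which upper-bounds the treewidth. Conversely, {1, 2, 4} is a clique of size 3, and the vertices of any clique must share a bag in every tree decomposition; so some bag has ≥ 3 vertices and tw(G) ≥ 2. Hence tw(G) = 2 exactly.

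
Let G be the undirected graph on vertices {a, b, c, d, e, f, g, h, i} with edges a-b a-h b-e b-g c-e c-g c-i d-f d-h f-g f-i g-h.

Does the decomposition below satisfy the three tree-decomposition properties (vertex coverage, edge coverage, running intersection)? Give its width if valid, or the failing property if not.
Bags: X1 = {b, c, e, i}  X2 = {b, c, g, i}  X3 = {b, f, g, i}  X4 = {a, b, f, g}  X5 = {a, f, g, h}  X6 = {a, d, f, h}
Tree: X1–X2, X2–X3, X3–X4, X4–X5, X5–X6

Yes; width 3.

Every vertex of G appears in some bag (union = {a, b, c, d, e, f, g, h, i}); every edge is covered by a bag; and for each vertex v the set of bags containing v is connected in the bag tree. The decomposition is therefore valid. The largest bag has 4 vertices, so the width is 3.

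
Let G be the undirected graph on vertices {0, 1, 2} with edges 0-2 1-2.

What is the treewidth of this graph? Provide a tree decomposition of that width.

Every bag has size at most 2, so the width is 2 − 1 = 1 and tw(G) ≤ 1. G has an edge, so its treewidth is at least 1. Hence tw(G) = 1 exactly.

Treewidth 1.
One such decomposition:
Bags: B1 = {1, 2}  B2 = {0, 2}
Tree: B1–B2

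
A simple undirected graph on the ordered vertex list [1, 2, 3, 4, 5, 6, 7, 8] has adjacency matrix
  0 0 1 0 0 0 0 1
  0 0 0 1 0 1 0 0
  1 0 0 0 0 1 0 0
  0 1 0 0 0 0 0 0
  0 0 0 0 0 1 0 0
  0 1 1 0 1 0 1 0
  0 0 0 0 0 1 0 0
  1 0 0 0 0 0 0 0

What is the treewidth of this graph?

A width-1 tree decomposition is:
Bags: B1 = {3, 6}  B2 = {2, 6}  B3 = {6, 7}  B4 = {2, 4}  B5 = {1, 3}  B6 = {1, 8}  B7 = {5, 6}
Tree: B1–B2, B1–B3, B2–B4, B1–B5, B5–B6, B3–B7
The largest bag has 2 vertices, giving width 1; this decomposition certifies tw(G) ≤ 1. Any graph with an edge has treewidth ≥ 1, and G has the edge 3–6. Combining the bounds, tw(G) = 1.

1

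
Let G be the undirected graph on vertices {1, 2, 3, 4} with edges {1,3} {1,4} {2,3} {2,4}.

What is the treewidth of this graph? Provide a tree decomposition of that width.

Treewidth 2.
One optimal decomposition is:
Bags: B1 = {1, 3, 4}  B2 = {2, 3, 4}
Tree: B1–B2

Each bag holds 3 vertices, so the decomposition has width 2, which upper-bounds the treewidth. Since 3–1–4–2–3 is a cycle in G, G is not acyclic. Forests are exactly the graphs of treewidth ≤ 1, so tw(G) ≥ 2. Combining the bounds, tw(G) = 2.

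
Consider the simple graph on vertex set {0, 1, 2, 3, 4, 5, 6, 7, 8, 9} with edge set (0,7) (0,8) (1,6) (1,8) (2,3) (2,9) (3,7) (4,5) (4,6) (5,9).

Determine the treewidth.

A width-2 tree decomposition is:
Bags: B1 = {0, 1, 8}  B2 = {0, 1, 7}  B3 = {1, 3, 7}  B4 = {1, 2, 3}  B5 = {1, 2, 9}  B6 = {1, 5, 9}  B7 = {1, 4, 5}  B8 = {1, 4, 6}
Tree: B1–B2, B2–B3, B3–B4, B4–B5, B5–B6, B6–B7, B7–B8
Each bag holds 3 vertices, so the decomposition has width 2, which upper-bounds the treewidth. Since 1–8–0–7–3–2–9–5–4–6–1 is a cycle in G, G is not acyclic. Forests are exactly the graphs of treewidth ≤ 1, so tw(G) ≥ 2. Therefore the treewidth is 2.

2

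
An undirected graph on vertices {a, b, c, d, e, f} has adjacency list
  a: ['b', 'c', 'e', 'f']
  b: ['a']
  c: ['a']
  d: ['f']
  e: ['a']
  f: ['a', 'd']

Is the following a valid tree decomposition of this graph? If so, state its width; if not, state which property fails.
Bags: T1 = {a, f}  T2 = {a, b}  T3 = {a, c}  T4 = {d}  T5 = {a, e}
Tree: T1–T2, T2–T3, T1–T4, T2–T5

No — edge (f,d) lies in no bag.

A tree decomposition must satisfy three properties: every vertex lies in some bag; for every edge, both endpoints lie together in some bag; and for every vertex, the bags containing it form a connected subtree. Here edge (f,d) lies in no bag, so the decomposition is invalid.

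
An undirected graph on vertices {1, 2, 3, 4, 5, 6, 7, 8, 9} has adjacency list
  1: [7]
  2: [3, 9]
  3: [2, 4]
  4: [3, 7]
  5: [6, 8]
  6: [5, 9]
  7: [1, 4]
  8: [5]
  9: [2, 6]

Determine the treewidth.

A width-1 tree decomposition is:
Bags: B1 = {1, 7}  B2 = {4, 7}  B3 = {3, 4}  B4 = {2, 3}  B5 = {2, 9}  B6 = {6, 9}  B7 = {5, 6}  B8 = {5, 8}
Tree: B1–B2, B2–B3, B3–B4, B4–B5, B5–B6, B6–B7, B7–B8
The largest bag has 2 vertices, giving width 1; this decomposition certifies tw(G) ≤ 1. Any graph with an edge has treewidth ≥ 1, and G has the edge 1–7. Combining the bounds, tw(G) = 1.

1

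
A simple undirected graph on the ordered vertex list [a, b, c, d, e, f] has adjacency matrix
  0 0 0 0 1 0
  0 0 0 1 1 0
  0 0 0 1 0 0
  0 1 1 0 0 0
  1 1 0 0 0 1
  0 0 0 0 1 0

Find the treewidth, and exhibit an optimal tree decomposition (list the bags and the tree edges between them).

The largest bag has 2 vertices, giving width 1; this decomposition certifies tw(G) ≤ 1. G has an edge, so its treewidth is at least 1. Hence tw(G) = 1 exactly.

Treewidth 1.
One optimal decomposition is:
Bags: B1 = {e, f}  B2 = {a, e}  B3 = {b, e}  B4 = {b, d}  B5 = {c, d}
Tree: B1–B2, B1–B3, B3–B4, B4–B5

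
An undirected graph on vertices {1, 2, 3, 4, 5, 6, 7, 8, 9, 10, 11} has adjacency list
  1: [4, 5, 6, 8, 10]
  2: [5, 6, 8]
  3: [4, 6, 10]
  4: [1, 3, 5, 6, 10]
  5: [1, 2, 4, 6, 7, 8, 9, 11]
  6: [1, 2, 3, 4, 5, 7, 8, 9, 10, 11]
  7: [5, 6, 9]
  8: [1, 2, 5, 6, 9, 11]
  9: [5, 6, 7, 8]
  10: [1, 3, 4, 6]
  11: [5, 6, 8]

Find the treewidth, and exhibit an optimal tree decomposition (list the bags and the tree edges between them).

The largest bag has 4 vertices, giving width 3; this decomposition certifies tw(G) ≤ 3. On the other hand G contains the 4-clique {1, 4, 6, 10}. A clique must lie in a single bag of any decomposition, so no decomposition can have width below 3. Combining the bounds, tw(G) = 3.

Treewidth 3.
One such decomposition:
Bags: B1 = {1, 4, 5, 6}  B2 = {1, 4, 6, 10}  B3 = {1, 5, 6, 8}  B4 = {5, 6, 8, 9}  B5 = {2, 5, 6, 8}  B6 = {3, 4, 6, 10}  B7 = {5, 6, 8, 11}  B8 = {5, 6, 7, 9}
Tree: B1–B2, B1–B3, B3–B4, B3–B5, B2–B6, B4–B7, B4–B8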